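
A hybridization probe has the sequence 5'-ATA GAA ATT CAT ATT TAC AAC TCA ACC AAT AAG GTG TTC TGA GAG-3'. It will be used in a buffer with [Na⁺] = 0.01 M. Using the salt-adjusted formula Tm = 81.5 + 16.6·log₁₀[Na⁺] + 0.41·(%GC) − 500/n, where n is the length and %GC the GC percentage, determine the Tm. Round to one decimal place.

49.9°C

Length n = 45. Counting bases: G=7, C=7, T=13, A=18
G+C = 14, so %GC = 14/45 × 100 = 31.111%
Salt term: 16.6 × (-2) = -33.2
GC term: 0.41 × 31.111 = 12.756; length term: −500/45 = −11.111
Tm = 81.5 + (-33.2) + 12.756 − 11.111 = 49.945 → 49.9°C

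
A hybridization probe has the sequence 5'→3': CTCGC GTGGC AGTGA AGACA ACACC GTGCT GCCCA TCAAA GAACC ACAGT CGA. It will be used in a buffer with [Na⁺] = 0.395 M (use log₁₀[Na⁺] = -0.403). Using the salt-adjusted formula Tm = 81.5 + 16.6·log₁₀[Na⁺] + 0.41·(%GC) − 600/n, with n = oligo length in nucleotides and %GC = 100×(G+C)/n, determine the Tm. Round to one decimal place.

Length n = 53. Counting bases: A=16, G=13, C=17, T=7
G+C = 30, so %GC = 30/53 × 100 = 56.604%
Salt term: 16.6 × (-0.403) = -6.69
GC term: 0.41 × 56.604 = 23.208; length term: −600/53 = −11.321
Tm = 81.5 + (-6.69) + 23.208 − 11.321 = 86.697 → 86.7°C

86.7°C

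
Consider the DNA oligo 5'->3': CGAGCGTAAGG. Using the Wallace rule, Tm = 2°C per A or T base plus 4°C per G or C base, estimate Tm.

36°C

G=5, C=2, A=3, T=1
AT pairs contribute 4, GC pairs contribute 7.
Tm = 2(4) + 4(7) = 8 + 28 = 36°C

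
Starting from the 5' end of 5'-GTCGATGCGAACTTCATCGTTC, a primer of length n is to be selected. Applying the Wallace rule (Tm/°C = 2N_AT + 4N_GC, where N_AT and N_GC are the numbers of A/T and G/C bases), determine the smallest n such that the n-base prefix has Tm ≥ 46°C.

First 14 bases: GTCGATGCGAACTT → Tm = 42°C (< 46°C)
First 15 bases: GTCGATGCGAACTTC → Tm = 46°C (≥ 46°C)
Each additional base adds 2°C (A/T) or 4°C (G/C), so Tm is non-decreasing in n; n = 15 is the first length to reach 46°C.

n = 15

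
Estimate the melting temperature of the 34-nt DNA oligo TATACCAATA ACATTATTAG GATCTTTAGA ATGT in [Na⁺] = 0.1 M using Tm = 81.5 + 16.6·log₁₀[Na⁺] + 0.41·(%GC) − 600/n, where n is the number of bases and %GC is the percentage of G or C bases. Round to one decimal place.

Length n = 34. Scanning the sequence gives A=13, G=4, T=13, C=4.
G+C = 8, so %GC = 8/34 × 100 = 23.529%
Salt term: 16.6 × (-1) = -16.6
GC term: 0.41 × 23.529 = 9.647; length term: −600/34 = −17.647
Tm = 81.5 + (-16.6) + 9.647 − 17.647 = 56.9 → 56.9°C

56.9°C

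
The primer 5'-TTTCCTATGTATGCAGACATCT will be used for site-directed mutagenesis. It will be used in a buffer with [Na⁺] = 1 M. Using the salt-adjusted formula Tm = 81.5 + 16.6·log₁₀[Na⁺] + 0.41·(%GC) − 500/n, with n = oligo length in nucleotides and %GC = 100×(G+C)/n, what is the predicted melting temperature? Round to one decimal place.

Length n = 22. Scanning the sequence gives T=9, A=5, C=5, G=3.
G+C = 8, so %GC = 8/22 × 100 = 36.364%
Salt term: 16.6 × (0) = 0
GC term: 0.41 × 36.364 = 14.909; length term: −500/22 = −22.727
Tm = 81.5 + (0) + 14.909 − 22.727 = 73.682 → 73.7°C

73.7°C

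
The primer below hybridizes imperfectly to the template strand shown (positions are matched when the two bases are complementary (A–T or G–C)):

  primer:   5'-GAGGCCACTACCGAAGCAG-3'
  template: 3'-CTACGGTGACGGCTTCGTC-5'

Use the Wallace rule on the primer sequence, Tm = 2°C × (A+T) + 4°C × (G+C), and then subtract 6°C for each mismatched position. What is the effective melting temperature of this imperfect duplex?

Primer base counts: A=6, T=1, G=6, C=6 → A+T=7, G+C=12
Perfect-match Tm = 2(7) + 4(12) = 14 + 48 = 62°C
Mismatches (positions where the bases are not complementary): 2 (at positions 3, 10)
Effective Tm = 62 − 2×6 = 62 − 12 = 50°C

50°C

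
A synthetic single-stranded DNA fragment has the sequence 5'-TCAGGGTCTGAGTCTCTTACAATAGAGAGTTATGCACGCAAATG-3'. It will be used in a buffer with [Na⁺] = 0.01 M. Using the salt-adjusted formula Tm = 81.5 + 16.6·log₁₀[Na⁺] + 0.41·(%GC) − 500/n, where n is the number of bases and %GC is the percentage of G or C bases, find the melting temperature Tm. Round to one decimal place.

Length n = 44. Base counts: T=12, C=8, G=11, A=13
G+C = 19, so %GC = 19/44 × 100 = 43.182%
Salt term: 16.6 × (-2) = -33.2
GC term: 0.41 × 43.182 = 17.705; length term: −500/44 = −11.364
Tm = 81.5 + (-33.2) + 17.705 − 11.364 = 54.641 → 54.6°C

54.6°C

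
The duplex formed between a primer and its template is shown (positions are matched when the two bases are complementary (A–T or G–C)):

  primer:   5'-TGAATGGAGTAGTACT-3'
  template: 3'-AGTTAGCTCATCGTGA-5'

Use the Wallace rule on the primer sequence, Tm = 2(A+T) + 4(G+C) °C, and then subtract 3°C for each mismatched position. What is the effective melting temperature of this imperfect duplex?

35°C

Primer base counts: A=5, T=5, G=5, C=1 → A+T=10, G+C=6
Perfect-match Tm = 2(10) + 4(6) = 20 + 24 = 44°C
Mismatches (positions where the bases are not complementary): 3 (at positions 2, 6, 13)
Effective Tm = 44 − 3×3 = 44 − 9 = 35°C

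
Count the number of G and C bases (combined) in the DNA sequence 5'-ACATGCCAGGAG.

7

T=1, G=4, A=4, C=3
G+C = 4 + 3 = 7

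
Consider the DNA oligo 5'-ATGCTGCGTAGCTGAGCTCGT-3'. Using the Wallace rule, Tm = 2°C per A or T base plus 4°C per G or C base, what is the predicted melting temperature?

Scanning the sequence gives C=5, A=3, G=7, T=6.
A+T = 9, G+C = 12
Tm = 4·12 + 2·9 = 48 + 18 = 66°C

66°C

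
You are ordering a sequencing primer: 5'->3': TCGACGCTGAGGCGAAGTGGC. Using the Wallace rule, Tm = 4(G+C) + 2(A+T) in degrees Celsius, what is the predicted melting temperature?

Base counts: G=9, T=3, A=4, C=5
AT pairs contribute 7, GC pairs contribute 14.
Tm = 2×7 + 4×14 = 70°C

70°C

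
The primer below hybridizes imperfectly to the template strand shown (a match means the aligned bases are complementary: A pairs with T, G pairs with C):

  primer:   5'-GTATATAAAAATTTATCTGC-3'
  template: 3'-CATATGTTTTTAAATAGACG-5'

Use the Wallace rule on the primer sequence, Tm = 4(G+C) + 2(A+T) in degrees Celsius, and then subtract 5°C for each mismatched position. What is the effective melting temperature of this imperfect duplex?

Primer base counts: A=8, T=8, G=2, C=2 → A+T=16, G+C=4
Perfect-match Tm = 2(16) + 4(4) = 32 + 16 = 48°C
Mismatches (positions where the bases are not complementary): 1 (at position 6)
Effective Tm = 48 − 1×5 = 48 − 5 = 43°C

43°C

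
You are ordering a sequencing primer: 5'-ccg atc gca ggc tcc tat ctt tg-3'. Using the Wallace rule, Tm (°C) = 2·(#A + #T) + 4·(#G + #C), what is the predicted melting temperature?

Counting bases: C=8, A=3, G=5, T=7
A+T = 10, G+C = 13
Tm = 2(10) + 4(13) = 20 + 52 = 72°C

72°C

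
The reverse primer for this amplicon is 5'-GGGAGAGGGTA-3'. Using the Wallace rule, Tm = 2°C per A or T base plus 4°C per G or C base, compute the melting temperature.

T=1, C=0, G=7, A=3
So N_AT = 4 and N_GC = 7.
Tm = 2×4 + 4×7 = 36°C

36°C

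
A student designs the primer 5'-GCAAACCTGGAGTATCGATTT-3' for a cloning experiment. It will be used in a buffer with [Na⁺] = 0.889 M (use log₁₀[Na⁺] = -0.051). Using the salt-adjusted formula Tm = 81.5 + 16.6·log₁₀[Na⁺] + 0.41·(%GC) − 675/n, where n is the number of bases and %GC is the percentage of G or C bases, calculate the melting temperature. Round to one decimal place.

66.1°C

Length n = 21. C=4, G=5, A=6, T=6
G+C = 9, so %GC = 9/21 × 100 = 42.857%
Salt term: 16.6 × (-0.051) = -0.847
GC term: 0.41 × 42.857 = 17.571; length term: −675/21 = −32.143
Tm = 81.5 + (-0.847) + 17.571 − 32.143 = 66.081 → 66.1°C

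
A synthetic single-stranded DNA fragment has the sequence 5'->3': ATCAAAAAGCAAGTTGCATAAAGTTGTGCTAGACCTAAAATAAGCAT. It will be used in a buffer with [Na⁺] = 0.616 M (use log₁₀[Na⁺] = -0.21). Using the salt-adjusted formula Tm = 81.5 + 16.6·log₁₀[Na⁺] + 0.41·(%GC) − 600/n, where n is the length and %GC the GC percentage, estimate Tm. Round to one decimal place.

Length n = 47. Counting bases: G=8, C=7, A=21, T=11
G+C = 15, so %GC = 15/47 × 100 = 31.915%
Salt term: 16.6 × (-0.21) = -3.486
GC term: 0.41 × 31.915 = 13.085; length term: −600/47 = −12.766
Tm = 81.5 + (-3.486) + 13.085 − 12.766 = 78.333 → 78.3°C

78.3°C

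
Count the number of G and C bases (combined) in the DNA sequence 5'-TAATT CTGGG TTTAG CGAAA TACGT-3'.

Scanning the sequence gives G=6, A=7, T=9, C=3.
Total G or C: 6 + 3 = 9

9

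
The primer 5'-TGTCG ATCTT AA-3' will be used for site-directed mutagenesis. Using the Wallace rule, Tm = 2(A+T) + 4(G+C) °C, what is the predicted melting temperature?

32°C

Base counts: T=5, G=2, C=2, A=3
A+T = 8, G+C = 4
Tm = 2×8 + 4×4 = 32°C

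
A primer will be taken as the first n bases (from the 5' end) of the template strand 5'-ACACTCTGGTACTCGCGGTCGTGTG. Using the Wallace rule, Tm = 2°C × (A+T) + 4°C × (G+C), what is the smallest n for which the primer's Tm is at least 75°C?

n = 24

First 23 bases: ACACTCTGGTACTCGCGGTCGTG → Tm = 74°C (< 75°C)
First 24 bases: ACACTCTGGTACTCGCGGTCGTGT → Tm = 76°C (≥ 75°C)
Each additional base adds 2°C (A/T) or 4°C (G/C), so Tm is non-decreasing in n; n = 24 is the first length to reach 75°C.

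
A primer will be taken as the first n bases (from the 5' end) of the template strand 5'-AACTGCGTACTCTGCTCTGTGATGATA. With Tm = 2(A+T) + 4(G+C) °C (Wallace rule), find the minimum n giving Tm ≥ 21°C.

First 6 bases: AACTGC → Tm = 18°C (< 21°C)
First 7 bases: AACTGCG → Tm = 22°C (≥ 21°C)
Each additional base adds 2°C (A/T) or 4°C (G/C), so Tm is non-decreasing in n; n = 7 is the first length to reach 21°C.

n = 7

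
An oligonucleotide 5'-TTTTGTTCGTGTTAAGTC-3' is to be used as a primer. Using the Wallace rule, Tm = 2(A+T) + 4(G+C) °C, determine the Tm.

48°C

Scanning the sequence gives G=4, C=2, T=10, A=2.
A+T = 12, G+C = 6
Tm = 2×12 + 4×6 = 48°C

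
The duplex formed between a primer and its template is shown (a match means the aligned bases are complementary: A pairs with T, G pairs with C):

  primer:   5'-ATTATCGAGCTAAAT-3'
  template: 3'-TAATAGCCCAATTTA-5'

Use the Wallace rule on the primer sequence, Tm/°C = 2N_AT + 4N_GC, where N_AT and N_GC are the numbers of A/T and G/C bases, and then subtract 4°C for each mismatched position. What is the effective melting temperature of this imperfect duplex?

30°C

Primer base counts: A=6, T=5, G=2, C=2 → A+T=11, G+C=4
Perfect-match Tm = 2(11) + 4(4) = 22 + 16 = 38°C
Mismatches (positions where the bases are not complementary): 2 (at positions 8, 10)
Effective Tm = 38 − 2×4 = 38 − 8 = 30°C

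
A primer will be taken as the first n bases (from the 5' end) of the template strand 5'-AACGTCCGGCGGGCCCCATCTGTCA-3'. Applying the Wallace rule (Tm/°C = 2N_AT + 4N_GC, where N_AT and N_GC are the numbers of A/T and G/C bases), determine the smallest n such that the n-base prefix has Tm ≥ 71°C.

First 20 bases: AACGTCCGGCGGGCCCCATC → Tm = 70°C (< 71°C)
First 21 bases: AACGTCCGGCGGGCCCCATCT → Tm = 72°C (≥ 71°C)
Since every base adds ≥2°C, Tm only increases with n, so the threshold is first crossed at n = 21.

n = 21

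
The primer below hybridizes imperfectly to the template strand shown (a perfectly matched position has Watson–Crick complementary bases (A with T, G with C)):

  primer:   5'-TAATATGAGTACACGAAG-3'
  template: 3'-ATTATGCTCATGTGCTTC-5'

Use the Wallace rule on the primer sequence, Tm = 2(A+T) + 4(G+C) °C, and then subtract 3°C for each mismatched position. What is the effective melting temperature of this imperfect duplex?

Primer base counts: A=8, T=4, G=4, C=2 → A+T=12, G+C=6
Perfect-match Tm = 2(12) + 4(6) = 24 + 24 = 48°C
Mismatches (positions where the bases are not complementary): 1 (at position 6)
Effective Tm = 48 − 1×3 = 48 − 3 = 45°C

45°C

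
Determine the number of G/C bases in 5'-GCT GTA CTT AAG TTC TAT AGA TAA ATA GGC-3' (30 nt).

A=10, T=10, C=4, G=6
G+C = 6 + 4 = 10

10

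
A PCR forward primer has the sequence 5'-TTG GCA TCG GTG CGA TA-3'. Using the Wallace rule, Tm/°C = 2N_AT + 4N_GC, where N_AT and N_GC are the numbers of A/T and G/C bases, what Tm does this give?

Counting bases: T=5, A=3, C=3, G=6
So N_AT = 8 and N_GC = 9.
Tm = 2(8) + 4(9) = 16 + 36 = 52°C

52°C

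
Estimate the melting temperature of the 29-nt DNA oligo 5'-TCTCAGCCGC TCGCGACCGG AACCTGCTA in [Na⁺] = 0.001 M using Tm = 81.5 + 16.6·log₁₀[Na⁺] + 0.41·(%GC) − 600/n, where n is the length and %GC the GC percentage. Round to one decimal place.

Length n = 29. G=7, A=5, C=12, T=5
G+C = 19, so %GC = 19/29 × 100 = 65.517%
Salt term: 16.6 × (-3) = -49.8
GC term: 0.41 × 65.517 = 26.862; length term: −600/29 = −20.69
Tm = 81.5 + (-49.8) + 26.862 − 20.69 = 37.872 → 37.9°C

37.9°C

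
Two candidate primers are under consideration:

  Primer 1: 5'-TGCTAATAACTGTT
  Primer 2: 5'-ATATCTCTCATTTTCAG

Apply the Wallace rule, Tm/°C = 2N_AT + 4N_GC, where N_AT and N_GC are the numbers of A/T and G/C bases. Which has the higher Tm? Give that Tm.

Primer 1: A+T=10, G+C=4 → Tm = 2(10)+4(4) = 36°C
Primer 2: A+T=12, G+C=5 → Tm = 2(12)+4(5) = 44°C
36°C vs 44°C → primer 2 is higher.

Primer 2, 44°C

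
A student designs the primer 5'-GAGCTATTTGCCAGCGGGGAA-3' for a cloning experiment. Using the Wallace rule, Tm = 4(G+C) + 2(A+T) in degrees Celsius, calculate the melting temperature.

66°C

Scanning the sequence gives C=4, T=4, A=5, G=8.
So N_AT = 9 and N_GC = 12.
Tm = 2×9 + 4×12 = 66°C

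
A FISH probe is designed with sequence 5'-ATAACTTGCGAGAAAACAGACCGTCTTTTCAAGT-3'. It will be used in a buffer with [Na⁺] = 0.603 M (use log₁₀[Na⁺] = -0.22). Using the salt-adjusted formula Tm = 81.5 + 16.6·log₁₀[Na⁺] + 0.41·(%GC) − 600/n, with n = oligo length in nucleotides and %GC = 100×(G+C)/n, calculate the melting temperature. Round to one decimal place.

Length n = 34. Scanning the sequence gives G=6, A=12, T=9, C=7.
G+C = 13, so %GC = 13/34 × 100 = 38.235%
Salt term: 16.6 × (-0.22) = -3.652
GC term: 0.41 × 38.235 = 15.676; length term: −600/34 = −17.647
Tm = 81.5 + (-3.652) + 15.676 − 17.647 = 75.877 → 75.9°C

75.9°C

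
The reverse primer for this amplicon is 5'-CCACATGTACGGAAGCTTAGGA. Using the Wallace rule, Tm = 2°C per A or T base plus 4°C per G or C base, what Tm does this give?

T=4, A=7, C=5, G=6
So N_AT = 11 and N_GC = 11.
Tm = 4·11 + 2·11 = 44 + 22 = 66°C

66°C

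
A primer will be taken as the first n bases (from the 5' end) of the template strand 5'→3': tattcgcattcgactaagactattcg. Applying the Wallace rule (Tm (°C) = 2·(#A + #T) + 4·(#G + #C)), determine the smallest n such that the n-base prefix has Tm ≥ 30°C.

First 10 bases: TATTCGCATT → Tm = 26°C (< 30°C)
First 11 bases: TATTCGCATTC → Tm = 30°C (≥ 30°C)
Each additional base adds 2°C (A/T) or 4°C (G/C), so Tm is non-decreasing in n; n = 11 is the first length to reach 30°C.

n = 11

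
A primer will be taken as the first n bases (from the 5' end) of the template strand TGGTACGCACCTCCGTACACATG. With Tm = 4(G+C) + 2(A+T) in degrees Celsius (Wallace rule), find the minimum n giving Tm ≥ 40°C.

First 12 bases: TGGTACGCACCT → Tm = 38°C (< 40°C)
First 13 bases: TGGTACGCACCTC → Tm = 42°C (≥ 40°C)
Each additional base adds 2°C (A/T) or 4°C (G/C), so Tm is non-decreasing in n; n = 13 is the first length to reach 40°C.

n = 13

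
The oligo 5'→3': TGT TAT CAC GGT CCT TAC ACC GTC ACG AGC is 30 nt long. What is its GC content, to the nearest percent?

Base counts: A=6, T=8, C=10, G=6
G+C = 6 + 10 = 16 out of 30 bases
%GC = 16/30 × 100 = 53.33% ≈ 53%

53%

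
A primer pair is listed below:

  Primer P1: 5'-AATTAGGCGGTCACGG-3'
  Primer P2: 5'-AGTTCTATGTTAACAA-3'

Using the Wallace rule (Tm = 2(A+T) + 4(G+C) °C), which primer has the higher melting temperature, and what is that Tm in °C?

Primer P1, 50°C

Primer P1: A+T=7, G+C=9 → Tm = 2(7)+4(9) = 50°C
Primer P2: A+T=12, G+C=4 → Tm = 2(12)+4(4) = 40°C
50°C vs 40°C → primer P1 is higher.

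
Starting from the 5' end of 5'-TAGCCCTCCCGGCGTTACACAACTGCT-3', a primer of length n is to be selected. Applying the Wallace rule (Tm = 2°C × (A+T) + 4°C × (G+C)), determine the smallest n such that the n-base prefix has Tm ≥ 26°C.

n = 8

First 7 bases: TAGCCCT → Tm = 22°C (< 26°C)
First 8 bases: TAGCCCTC → Tm = 26°C (≥ 26°C)
Since every base adds ≥2°C, Tm only increases with n, so the threshold is first crossed at n = 8.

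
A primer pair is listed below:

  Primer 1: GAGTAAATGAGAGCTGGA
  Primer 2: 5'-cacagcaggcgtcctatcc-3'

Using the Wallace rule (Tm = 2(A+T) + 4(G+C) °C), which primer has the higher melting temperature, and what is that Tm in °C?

Primer 2, 62°C

Primer 1: A+T=10, G+C=8 → Tm = 2(10)+4(8) = 52°C
Primer 2: A+T=7, G+C=12 → Tm = 2(7)+4(12) = 62°C
52°C vs 62°C → primer 2 is higher.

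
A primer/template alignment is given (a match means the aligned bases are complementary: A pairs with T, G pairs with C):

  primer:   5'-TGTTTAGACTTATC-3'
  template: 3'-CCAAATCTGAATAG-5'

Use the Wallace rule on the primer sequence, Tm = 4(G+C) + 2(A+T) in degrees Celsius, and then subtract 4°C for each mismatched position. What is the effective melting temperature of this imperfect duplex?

32°C

Primer base counts: A=3, T=7, G=2, C=2 → A+T=10, G+C=4
Perfect-match Tm = 2(10) + 4(4) = 20 + 16 = 36°C
Mismatches (positions where the bases are not complementary): 1 (at position 1)
Effective Tm = 36 − 1×4 = 36 − 4 = 32°C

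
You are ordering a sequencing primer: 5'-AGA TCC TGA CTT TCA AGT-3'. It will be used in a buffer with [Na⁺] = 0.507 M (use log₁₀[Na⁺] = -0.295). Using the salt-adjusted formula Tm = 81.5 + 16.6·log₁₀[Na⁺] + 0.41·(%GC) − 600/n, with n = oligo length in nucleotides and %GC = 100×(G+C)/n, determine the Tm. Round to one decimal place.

Length n = 18. Base counts: A=5, T=6, G=3, C=4
G+C = 7, so %GC = 7/18 × 100 = 38.889%
Salt term: 16.6 × (-0.295) = -4.897
GC term: 0.41 × 38.889 = 15.944; length term: −600/18 = −33.333
Tm = 81.5 + (-4.897) + 15.944 − 33.333 = 59.214 → 59.2°C

59.2°C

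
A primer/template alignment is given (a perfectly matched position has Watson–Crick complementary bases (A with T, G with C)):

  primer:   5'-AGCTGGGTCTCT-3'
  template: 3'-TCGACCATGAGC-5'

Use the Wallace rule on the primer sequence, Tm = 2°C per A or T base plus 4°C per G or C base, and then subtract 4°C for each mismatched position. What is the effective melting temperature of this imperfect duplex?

Primer base counts: A=1, T=4, G=4, C=3 → A+T=5, G+C=7
Perfect-match Tm = 2(5) + 4(7) = 10 + 28 = 38°C
Mismatches (positions where the bases are not complementary): 3 (at positions 7, 8, 12)
Effective Tm = 38 − 3×4 = 38 − 12 = 26°C

26°C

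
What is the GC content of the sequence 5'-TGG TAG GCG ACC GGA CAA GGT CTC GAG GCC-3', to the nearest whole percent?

Counting bases: C=8, A=6, G=12, T=4
G+C = 12 + 8 = 20 out of 30 bases
%GC = 20/30 × 100 = 66.67% ≈ 67%

67%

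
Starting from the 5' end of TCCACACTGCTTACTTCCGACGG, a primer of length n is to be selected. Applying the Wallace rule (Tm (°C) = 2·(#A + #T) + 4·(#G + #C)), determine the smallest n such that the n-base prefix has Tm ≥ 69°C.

First 22 bases: TCCACACTGCTTACTTCCGACG → Tm = 68°C (< 69°C)
First 23 bases: TCCACACTGCTTACTTCCGACGG → Tm = 72°C (≥ 69°C)
Since every base adds ≥2°C, Tm only increases with n, so the threshold is first crossed at n = 23.

n = 23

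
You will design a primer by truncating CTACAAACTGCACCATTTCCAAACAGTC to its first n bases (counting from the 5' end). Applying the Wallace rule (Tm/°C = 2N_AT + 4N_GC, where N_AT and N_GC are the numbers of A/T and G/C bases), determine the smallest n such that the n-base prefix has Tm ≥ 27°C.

n = 10

First 9 bases: CTACAAACT → Tm = 24°C (< 27°C)
First 10 bases: CTACAAACTG → Tm = 28°C (≥ 27°C)
Each additional base adds 2°C (A/T) or 4°C (G/C), so Tm is non-decreasing in n; n = 10 is the first length to reach 27°C.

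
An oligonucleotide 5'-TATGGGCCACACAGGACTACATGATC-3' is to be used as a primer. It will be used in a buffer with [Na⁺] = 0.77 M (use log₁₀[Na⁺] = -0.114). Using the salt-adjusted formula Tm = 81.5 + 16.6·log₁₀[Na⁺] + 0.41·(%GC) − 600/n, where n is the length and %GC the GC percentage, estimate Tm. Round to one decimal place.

Length n = 26. Base counts: T=5, C=7, G=6, A=8
G+C = 13, so %GC = 13/26 × 100 = 50%
Salt term: 16.6 × (-0.114) = -1.892
GC term: 0.41 × 50 = 20.5; length term: −600/26 = −23.077
Tm = 81.5 + (-1.892) + 20.5 − 23.077 = 77.031 → 77.0°C

77.0°C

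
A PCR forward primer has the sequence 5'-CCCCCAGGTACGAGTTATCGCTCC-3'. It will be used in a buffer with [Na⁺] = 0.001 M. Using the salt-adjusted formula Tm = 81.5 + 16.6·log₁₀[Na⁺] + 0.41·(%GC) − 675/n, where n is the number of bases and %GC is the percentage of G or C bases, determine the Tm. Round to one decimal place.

Length n = 24. Scanning the sequence gives C=10, A=4, G=5, T=5.
G+C = 15, so %GC = 15/24 × 100 = 62.5%
Salt term: 16.6 × (-3) = -49.8
GC term: 0.41 × 62.5 = 25.625; length term: −675/24 = −28.125
Tm = 81.5 + (-49.8) + 25.625 − 28.125 = 29.2 → 29.2°C

29.2°C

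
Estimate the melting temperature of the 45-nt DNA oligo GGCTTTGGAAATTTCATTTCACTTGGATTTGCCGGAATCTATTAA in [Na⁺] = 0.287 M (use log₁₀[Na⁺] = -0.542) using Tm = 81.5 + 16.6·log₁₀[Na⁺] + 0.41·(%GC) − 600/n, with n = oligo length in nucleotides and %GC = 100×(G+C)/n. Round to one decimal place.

73.7°C

Length n = 45. Counting bases: T=18, C=7, A=11, G=9
G+C = 16, so %GC = 16/45 × 100 = 35.556%
Salt term: 16.6 × (-0.542) = -8.997
GC term: 0.41 × 35.556 = 14.578; length term: −600/45 = −13.333
Tm = 81.5 + (-8.997) + 14.578 − 13.333 = 73.748 → 73.7°C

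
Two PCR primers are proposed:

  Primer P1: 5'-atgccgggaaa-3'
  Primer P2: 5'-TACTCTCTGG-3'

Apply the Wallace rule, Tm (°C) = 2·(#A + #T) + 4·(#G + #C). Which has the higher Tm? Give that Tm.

Primer P1: A+T=5, G+C=6 → Tm = 2(5)+4(6) = 34°C
Primer P2: A+T=5, G+C=5 → Tm = 2(5)+4(5) = 30°C
34°C vs 30°C → primer P1 is higher.

Primer P1, 34°C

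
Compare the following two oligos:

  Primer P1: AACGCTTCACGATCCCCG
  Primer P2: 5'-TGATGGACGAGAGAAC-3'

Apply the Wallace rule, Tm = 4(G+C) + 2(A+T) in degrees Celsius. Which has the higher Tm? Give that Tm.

Primer P1, 58°C

Primer P1: A+T=7, G+C=11 → Tm = 2(7)+4(11) = 58°C
Primer P2: A+T=8, G+C=8 → Tm = 2(8)+4(8) = 48°C
58°C vs 48°C → primer P1 is higher.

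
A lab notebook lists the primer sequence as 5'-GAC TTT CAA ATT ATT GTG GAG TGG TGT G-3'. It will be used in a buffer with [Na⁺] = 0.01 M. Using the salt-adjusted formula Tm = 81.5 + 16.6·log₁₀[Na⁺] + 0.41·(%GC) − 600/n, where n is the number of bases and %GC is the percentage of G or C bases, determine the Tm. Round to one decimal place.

43.0°C

Length n = 28. Base counts: A=6, C=2, T=11, G=9
G+C = 11, so %GC = 11/28 × 100 = 39.286%
Salt term: 16.6 × (-2) = -33.2
GC term: 0.41 × 39.286 = 16.107; length term: −600/28 = −21.429
Tm = 81.5 + (-33.2) + 16.107 − 21.429 = 42.978 → 43.0°C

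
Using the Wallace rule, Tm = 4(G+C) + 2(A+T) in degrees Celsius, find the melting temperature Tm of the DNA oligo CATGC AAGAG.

30°C

Base counts: A=4, G=3, C=2, T=1
So N_AT = 5 and N_GC = 5.
Tm = 2×5 + 4×5 = 30°C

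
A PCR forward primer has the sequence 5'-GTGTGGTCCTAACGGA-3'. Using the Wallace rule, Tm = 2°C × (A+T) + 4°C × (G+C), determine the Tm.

Counting bases: A=3, C=3, G=6, T=4
A+T = 7, G+C = 9
Tm = 4·9 + 2·7 = 36 + 14 = 50°C

50°C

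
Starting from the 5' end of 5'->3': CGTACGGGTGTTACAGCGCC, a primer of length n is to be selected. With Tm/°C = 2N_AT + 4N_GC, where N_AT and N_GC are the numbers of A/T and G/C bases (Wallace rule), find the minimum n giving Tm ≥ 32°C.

First 9 bases: CGTACGGGT → Tm = 30°C (< 32°C)
First 10 bases: CGTACGGGTG → Tm = 34°C (≥ 32°C)
Each additional base adds 2°C (A/T) or 4°C (G/C), so Tm is non-decreasing in n; n = 10 is the first length to reach 32°C.

n = 10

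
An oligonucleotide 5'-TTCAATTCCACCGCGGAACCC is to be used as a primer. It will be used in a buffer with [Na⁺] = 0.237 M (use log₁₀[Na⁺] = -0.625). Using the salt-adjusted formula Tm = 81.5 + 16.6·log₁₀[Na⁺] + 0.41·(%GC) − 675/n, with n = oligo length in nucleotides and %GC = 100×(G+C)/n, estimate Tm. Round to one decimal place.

62.4°C

Length n = 21. Scanning the sequence gives A=5, C=9, G=3, T=4.
G+C = 12, so %GC = 12/21 × 100 = 57.143%
Salt term: 16.6 × (-0.625) = -10.375
GC term: 0.41 × 57.143 = 23.429; length term: −675/21 = −32.143
Tm = 81.5 + (-10.375) + 23.429 − 32.143 = 62.411 → 62.4°C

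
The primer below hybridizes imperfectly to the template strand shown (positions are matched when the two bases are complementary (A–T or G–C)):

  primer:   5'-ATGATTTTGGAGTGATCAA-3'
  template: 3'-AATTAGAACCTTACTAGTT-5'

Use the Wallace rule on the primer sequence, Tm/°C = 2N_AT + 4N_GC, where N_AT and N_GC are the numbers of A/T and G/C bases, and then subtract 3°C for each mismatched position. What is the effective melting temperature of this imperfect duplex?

38°C

Primer base counts: A=6, T=7, G=5, C=1 → A+T=13, G+C=6
Perfect-match Tm = 2(13) + 4(6) = 26 + 24 = 50°C
Mismatches (positions where the bases are not complementary): 4 (at positions 1, 3, 6, 12)
Effective Tm = 50 − 4×3 = 50 − 12 = 38°C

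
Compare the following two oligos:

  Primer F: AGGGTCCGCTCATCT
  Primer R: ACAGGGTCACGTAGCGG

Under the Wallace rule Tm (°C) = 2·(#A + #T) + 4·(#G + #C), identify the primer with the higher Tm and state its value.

Primer F: A+T=6, G+C=9 → Tm = 2(6)+4(9) = 48°C
Primer R: A+T=6, G+C=11 → Tm = 2(6)+4(11) = 56°C
48°C vs 56°C → primer R is higher.

Primer R, 56°C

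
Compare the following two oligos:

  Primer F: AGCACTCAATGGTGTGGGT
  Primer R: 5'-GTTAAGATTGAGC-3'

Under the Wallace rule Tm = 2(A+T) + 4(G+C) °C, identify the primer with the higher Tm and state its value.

Primer F: A+T=9, G+C=10 → Tm = 2(9)+4(10) = 58°C
Primer R: A+T=8, G+C=5 → Tm = 2(8)+4(5) = 36°C
58°C vs 36°C → primer F is higher.

Primer F, 58°C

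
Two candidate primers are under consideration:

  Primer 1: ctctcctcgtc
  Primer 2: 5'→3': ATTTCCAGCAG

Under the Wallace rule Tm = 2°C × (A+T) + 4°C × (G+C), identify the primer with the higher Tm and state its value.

Primer 1, 36°C

Primer 1: A+T=4, G+C=7 → Tm = 2(4)+4(7) = 36°C
Primer 2: A+T=6, G+C=5 → Tm = 2(6)+4(5) = 32°C
36°C vs 32°C → primer 1 is higher.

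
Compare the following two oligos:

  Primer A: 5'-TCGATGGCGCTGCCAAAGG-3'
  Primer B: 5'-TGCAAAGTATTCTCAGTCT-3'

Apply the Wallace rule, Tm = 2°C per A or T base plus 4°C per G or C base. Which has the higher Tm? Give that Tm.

Primer A, 62°C

Primer A: A+T=7, G+C=12 → Tm = 2(7)+4(12) = 62°C
Primer B: A+T=12, G+C=7 → Tm = 2(12)+4(7) = 52°C
62°C vs 52°C → primer A is higher.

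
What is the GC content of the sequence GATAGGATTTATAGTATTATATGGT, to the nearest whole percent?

24%

A=8, T=11, C=0, G=6
G+C = 6 + 0 = 6 out of 25 bases
%GC = 6/25 × 100 = 24% ≈ 24%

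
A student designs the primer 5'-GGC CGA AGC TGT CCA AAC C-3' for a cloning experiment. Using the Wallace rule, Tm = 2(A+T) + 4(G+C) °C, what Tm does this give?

Base counts: C=7, G=5, A=5, T=2
A+T = 7, G+C = 12
Tm = 4·12 + 2·7 = 48 + 14 = 62°C

62°C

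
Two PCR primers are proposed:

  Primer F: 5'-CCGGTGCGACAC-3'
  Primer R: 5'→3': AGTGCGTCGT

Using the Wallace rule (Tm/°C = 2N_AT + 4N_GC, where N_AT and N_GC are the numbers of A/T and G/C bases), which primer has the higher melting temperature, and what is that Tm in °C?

Primer F, 42°C

Primer F: A+T=3, G+C=9 → Tm = 2(3)+4(9) = 42°C
Primer R: A+T=4, G+C=6 → Tm = 2(4)+4(6) = 32°C
42°C vs 32°C → primer F is higher.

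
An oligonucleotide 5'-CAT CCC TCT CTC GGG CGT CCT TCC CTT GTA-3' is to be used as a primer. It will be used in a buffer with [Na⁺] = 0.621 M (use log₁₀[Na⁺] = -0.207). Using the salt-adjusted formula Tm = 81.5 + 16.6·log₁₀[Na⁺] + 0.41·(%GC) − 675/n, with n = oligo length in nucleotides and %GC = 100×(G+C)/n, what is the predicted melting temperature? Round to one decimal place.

Length n = 30. Scanning the sequence gives T=10, G=5, A=2, C=13.
G+C = 18, so %GC = 18/30 × 100 = 60%
Salt term: 16.6 × (-0.207) = -3.436
GC term: 0.41 × 60 = 24.6; length term: −675/30 = −22.5
Tm = 81.5 + (-3.436) + 24.6 − 22.5 = 80.164 → 80.2°C

80.2°C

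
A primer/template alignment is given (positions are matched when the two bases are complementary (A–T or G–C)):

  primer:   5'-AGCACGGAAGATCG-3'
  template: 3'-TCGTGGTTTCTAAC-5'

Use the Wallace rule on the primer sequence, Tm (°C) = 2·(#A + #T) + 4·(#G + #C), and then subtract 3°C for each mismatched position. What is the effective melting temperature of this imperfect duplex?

35°C

Primer base counts: A=5, T=1, G=5, C=3 → A+T=6, G+C=8
Perfect-match Tm = 2(6) + 4(8) = 12 + 32 = 44°C
Mismatches (positions where the bases are not complementary): 3 (at positions 6, 7, 13)
Effective Tm = 44 − 3×3 = 44 − 9 = 35°C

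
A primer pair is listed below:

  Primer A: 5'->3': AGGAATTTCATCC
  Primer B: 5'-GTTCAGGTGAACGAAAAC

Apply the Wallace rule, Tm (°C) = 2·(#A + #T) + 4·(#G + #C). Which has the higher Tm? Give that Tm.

Primer B, 52°C

Primer A: A+T=8, G+C=5 → Tm = 2(8)+4(5) = 36°C
Primer B: A+T=10, G+C=8 → Tm = 2(10)+4(8) = 52°C
36°C vs 52°C → primer B is higher.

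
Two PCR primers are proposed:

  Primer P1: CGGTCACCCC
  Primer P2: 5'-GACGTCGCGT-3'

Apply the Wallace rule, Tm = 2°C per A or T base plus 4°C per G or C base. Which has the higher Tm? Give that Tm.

Primer P1, 36°C

Primer P1: A+T=2, G+C=8 → Tm = 2(2)+4(8) = 36°C
Primer P2: A+T=3, G+C=7 → Tm = 2(3)+4(7) = 34°C
36°C vs 34°C → primer P1 is higher.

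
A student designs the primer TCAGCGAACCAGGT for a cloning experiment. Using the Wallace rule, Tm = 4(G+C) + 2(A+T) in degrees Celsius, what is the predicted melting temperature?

44°C

Scanning the sequence gives C=4, A=4, T=2, G=4.
AT pairs contribute 6, GC pairs contribute 8.
Tm = 2×6 + 4×8 = 44°C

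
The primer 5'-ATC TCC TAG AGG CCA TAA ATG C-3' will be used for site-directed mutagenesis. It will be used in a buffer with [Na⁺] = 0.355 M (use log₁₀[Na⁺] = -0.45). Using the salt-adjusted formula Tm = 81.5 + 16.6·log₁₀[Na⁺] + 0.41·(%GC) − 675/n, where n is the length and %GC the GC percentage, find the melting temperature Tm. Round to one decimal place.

Length n = 22. Base counts: G=4, C=6, T=5, A=7
G+C = 10, so %GC = 10/22 × 100 = 45.455%
Salt term: 16.6 × (-0.45) = -7.47
GC term: 0.41 × 45.455 = 18.637; length term: −675/22 = −30.682
Tm = 81.5 + (-7.47) + 18.637 − 30.682 = 61.985 → 62.0°C

62.0°C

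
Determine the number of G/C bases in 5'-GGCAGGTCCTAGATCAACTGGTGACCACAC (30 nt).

Base counts: C=9, A=8, T=5, G=8
G+C = 8 + 9 = 17

17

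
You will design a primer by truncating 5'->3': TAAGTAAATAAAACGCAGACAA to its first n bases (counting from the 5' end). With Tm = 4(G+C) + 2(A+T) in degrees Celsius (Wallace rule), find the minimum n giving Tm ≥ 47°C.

n = 19

First 18 bases: TAAGTAAATAAAACGCAG → Tm = 46°C (< 47°C)
First 19 bases: TAAGTAAATAAAACGCAGA → Tm = 48°C (≥ 47°C)
Since every base adds ≥2°C, Tm only increases with n, so the threshold is first crossed at n = 19.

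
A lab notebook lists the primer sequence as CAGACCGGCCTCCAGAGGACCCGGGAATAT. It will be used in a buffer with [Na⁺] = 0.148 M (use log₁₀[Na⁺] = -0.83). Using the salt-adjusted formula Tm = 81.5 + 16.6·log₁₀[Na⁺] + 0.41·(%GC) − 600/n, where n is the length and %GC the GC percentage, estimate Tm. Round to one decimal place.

73.7°C

Length n = 30. Counting bases: G=9, C=10, A=8, T=3
G+C = 19, so %GC = 19/30 × 100 = 63.333%
Salt term: 16.6 × (-0.83) = -13.778
GC term: 0.41 × 63.333 = 25.967; length term: −600/30 = −20
Tm = 81.5 + (-13.778) + 25.967 − 20 = 73.689 → 73.7°C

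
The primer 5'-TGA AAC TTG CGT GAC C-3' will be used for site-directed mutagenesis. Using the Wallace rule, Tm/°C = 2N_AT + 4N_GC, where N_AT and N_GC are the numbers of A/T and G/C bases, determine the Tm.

48°C

Counting bases: T=4, A=4, G=4, C=4
So N_AT = 8 and N_GC = 8.
Tm = 4·8 + 2·8 = 32 + 16 = 48°C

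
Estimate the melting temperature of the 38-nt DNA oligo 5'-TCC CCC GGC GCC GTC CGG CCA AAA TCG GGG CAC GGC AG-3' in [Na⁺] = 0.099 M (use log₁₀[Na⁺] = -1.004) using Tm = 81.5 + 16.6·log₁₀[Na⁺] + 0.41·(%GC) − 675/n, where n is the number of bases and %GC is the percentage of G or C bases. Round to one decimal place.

Length n = 38. G=13, A=6, C=16, T=3
G+C = 29, so %GC = 29/38 × 100 = 76.316%
Salt term: 16.6 × (-1.004) = -16.666
GC term: 0.41 × 76.316 = 31.29; length term: −675/38 = −17.763
Tm = 81.5 + (-16.666) + 31.29 − 17.763 = 78.361 → 78.4°C

78.4°C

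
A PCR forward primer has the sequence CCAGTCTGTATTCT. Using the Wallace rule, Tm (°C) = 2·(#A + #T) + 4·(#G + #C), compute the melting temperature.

40°C

Base counts: G=2, A=2, T=6, C=4
A+T = 8, G+C = 6
Tm = 2(8) + 4(6) = 16 + 24 = 40°C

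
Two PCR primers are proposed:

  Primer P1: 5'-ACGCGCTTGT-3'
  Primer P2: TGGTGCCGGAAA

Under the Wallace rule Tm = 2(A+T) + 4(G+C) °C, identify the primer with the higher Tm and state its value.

Primer P2, 38°C

Primer P1: A+T=4, G+C=6 → Tm = 2(4)+4(6) = 32°C
Primer P2: A+T=5, G+C=7 → Tm = 2(5)+4(7) = 38°C
32°C vs 38°C → primer P2 is higher.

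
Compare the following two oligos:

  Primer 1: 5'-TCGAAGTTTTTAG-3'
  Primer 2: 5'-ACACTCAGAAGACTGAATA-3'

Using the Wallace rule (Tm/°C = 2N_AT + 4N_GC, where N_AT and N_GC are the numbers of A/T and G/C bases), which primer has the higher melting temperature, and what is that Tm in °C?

Primer 2, 52°C

Primer 1: A+T=9, G+C=4 → Tm = 2(9)+4(4) = 34°C
Primer 2: A+T=12, G+C=7 → Tm = 2(12)+4(7) = 52°C
34°C vs 52°C → primer 2 is higher.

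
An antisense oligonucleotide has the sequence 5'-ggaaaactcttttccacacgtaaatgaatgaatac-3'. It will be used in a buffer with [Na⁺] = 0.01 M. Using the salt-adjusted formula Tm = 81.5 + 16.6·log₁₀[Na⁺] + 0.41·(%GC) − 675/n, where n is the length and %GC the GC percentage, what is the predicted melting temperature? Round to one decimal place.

43.1°C

Length n = 35. Scanning the sequence gives G=5, A=14, T=9, C=7.
G+C = 12, so %GC = 12/35 × 100 = 34.286%
Salt term: 16.6 × (-2) = -33.2
GC term: 0.41 × 34.286 = 14.057; length term: −675/35 = −19.286
Tm = 81.5 + (-33.2) + 14.057 − 19.286 = 43.071 → 43.1°C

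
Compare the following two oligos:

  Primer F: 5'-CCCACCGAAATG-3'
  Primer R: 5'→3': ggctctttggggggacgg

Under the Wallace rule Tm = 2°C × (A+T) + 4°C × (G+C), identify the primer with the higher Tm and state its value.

Primer R, 62°C

Primer F: A+T=5, G+C=7 → Tm = 2(5)+4(7) = 38°C
Primer R: A+T=5, G+C=13 → Tm = 2(5)+4(13) = 62°C
38°C vs 62°C → primer R is higher.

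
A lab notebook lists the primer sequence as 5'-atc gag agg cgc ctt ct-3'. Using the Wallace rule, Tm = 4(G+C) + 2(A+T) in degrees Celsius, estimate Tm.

G=5, C=5, A=3, T=4
AT pairs contribute 7, GC pairs contribute 10.
Tm = 4·10 + 2·7 = 40 + 14 = 54°C

54°C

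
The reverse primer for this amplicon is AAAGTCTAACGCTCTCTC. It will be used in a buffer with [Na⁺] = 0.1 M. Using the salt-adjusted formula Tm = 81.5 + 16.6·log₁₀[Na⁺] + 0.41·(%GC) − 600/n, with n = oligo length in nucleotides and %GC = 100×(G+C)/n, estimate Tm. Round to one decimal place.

Length n = 18. Base counts: C=6, T=5, A=5, G=2
G+C = 8, so %GC = 8/18 × 100 = 44.444%
Salt term: 16.6 × (-1) = -16.6
GC term: 0.41 × 44.444 = 18.222; length term: −600/18 = −33.333
Tm = 81.5 + (-16.6) + 18.222 − 33.333 = 49.789 → 49.8°C

49.8°C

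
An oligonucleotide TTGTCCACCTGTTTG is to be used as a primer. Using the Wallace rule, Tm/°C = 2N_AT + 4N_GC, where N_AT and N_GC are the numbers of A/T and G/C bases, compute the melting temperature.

Scanning the sequence gives T=7, C=4, A=1, G=3.
A+T = 8, G+C = 7
Tm = 4·7 + 2·8 = 28 + 16 = 44°C

44°C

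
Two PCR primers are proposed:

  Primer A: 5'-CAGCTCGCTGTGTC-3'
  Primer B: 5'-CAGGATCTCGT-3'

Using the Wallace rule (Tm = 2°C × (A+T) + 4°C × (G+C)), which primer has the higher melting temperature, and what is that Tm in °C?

Primer A, 46°C

Primer A: A+T=5, G+C=9 → Tm = 2(5)+4(9) = 46°C
Primer B: A+T=5, G+C=6 → Tm = 2(5)+4(6) = 34°C
46°C vs 34°C → primer A is higher.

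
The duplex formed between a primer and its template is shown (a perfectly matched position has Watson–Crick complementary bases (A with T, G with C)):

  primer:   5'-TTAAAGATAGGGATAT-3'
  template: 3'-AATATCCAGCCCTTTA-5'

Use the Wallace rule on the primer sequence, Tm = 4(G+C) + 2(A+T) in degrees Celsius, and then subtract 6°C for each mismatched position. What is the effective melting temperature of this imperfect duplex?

16°C

Primer base counts: A=7, T=5, G=4, C=0 → A+T=12, G+C=4
Perfect-match Tm = 2(12) + 4(4) = 24 + 16 = 40°C
Mismatches (positions where the bases are not complementary): 4 (at positions 4, 7, 9, 14)
Effective Tm = 40 − 4×6 = 40 − 24 = 16°C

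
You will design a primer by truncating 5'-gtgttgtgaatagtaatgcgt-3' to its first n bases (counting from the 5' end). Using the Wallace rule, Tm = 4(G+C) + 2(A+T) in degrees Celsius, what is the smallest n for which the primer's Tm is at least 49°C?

n = 19

First 18 bases: GTGTTGTGAATAGTAATG → Tm = 48°C (< 49°C)
First 19 bases: GTGTTGTGAATAGTAATGC → Tm = 52°C (≥ 49°C)
Since every base adds ≥2°C, Tm only increases with n, so the threshold is first crossed at n = 19.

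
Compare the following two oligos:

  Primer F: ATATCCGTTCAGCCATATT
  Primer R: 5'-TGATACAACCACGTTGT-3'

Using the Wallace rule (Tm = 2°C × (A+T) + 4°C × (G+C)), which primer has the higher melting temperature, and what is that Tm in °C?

Primer F: A+T=12, G+C=7 → Tm = 2(12)+4(7) = 52°C
Primer R: A+T=10, G+C=7 → Tm = 2(10)+4(7) = 48°C
52°C vs 48°C → primer F is higher.

Primer F, 52°C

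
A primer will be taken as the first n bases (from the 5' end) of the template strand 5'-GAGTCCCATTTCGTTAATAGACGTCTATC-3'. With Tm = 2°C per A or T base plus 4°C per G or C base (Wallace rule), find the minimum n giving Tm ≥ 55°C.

First 19 bases: GAGTCCCATTTCGTTAATA → Tm = 52°C (< 55°C)
First 20 bases: GAGTCCCATTTCGTTAATAG → Tm = 56°C (≥ 55°C)
Since every base adds ≥2°C, Tm only increases with n, so the threshold is first crossed at n = 20.

n = 20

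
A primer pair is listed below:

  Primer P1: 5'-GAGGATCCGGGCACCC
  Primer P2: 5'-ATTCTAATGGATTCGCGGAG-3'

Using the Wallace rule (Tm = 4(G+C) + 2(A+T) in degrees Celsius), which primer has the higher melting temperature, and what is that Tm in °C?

Primer P1: A+T=4, G+C=12 → Tm = 2(4)+4(12) = 56°C
Primer P2: A+T=11, G+C=9 → Tm = 2(11)+4(9) = 58°C
56°C vs 58°C → primer P2 is higher.

Primer P2, 58°C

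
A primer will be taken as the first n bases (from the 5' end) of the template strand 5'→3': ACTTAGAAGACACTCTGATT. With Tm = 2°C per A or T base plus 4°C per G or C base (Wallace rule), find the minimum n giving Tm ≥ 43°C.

n = 16

First 15 bases: ACTTAGAAGACACTC → Tm = 42°C (< 43°C)
First 16 bases: ACTTAGAAGACACTCT → Tm = 44°C (≥ 43°C)
Since every base adds ≥2°C, Tm only increases with n, so the threshold is first crossed at n = 16.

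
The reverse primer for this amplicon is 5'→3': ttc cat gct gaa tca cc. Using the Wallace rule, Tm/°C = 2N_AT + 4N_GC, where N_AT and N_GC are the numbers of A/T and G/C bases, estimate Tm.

Base counts: T=5, C=6, G=2, A=4
A+T = 9, G+C = 8
Tm = 2×9 + 4×8 = 50°C

50°C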